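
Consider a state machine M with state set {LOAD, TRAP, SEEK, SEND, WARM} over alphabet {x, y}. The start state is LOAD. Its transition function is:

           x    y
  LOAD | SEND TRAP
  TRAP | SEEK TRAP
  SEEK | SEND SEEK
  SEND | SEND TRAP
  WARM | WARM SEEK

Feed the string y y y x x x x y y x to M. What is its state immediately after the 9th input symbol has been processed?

start at LOAD
read 'y': LOAD → TRAP
read 'y': TRAP → TRAP
read 'y': TRAP → TRAP
read 'x': TRAP → SEEK
read 'x': SEEK → SEND
read 'x': SEND → SEND
read 'x': SEND → SEND
read 'y': SEND → TRAP
read 'y': TRAP → TRAP
After 9 symbols: TRAP.

TRAP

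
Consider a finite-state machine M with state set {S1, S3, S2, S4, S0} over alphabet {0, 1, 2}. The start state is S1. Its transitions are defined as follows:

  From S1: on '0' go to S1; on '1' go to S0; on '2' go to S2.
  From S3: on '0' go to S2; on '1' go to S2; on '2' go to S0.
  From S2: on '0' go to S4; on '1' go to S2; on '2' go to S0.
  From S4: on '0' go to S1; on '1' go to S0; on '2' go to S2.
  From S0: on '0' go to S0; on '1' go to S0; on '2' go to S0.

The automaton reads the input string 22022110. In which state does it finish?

S0

start at S1
read '2': S1 → S2
read '2': S2 → S0
read '0': S0 → S0
read '2': S0 → S0
read '2': S0 → S0
read '1': S0 → S0
read '1': S0 → S0
read '0': S0 → S0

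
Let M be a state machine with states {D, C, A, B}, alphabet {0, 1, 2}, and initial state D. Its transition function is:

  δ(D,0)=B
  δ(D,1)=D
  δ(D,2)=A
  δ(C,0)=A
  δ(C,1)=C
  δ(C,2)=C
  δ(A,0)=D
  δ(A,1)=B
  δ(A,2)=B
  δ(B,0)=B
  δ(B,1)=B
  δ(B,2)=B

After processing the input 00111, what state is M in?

Trace: D -0-> B -0-> B -1-> B -1-> B -1-> B

B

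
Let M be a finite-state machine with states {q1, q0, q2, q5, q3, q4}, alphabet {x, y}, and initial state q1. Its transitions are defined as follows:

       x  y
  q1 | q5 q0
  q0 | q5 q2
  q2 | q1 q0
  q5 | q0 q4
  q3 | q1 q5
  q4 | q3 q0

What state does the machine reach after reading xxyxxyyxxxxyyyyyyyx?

q1

start at q1
read 'x': q1 → q5
read 'x': q5 → q0
read 'y': q0 → q2
read 'x': q2 → q1
read 'x': q1 → q5
read 'y': q5 → q4
read 'y': q4 → q0
read 'x': q0 → q5
read 'x': q5 → q0
read 'x': q0 → q5
read 'x': q5 → q0
read 'y': q0 → q2
read 'y': q2 → q0
read 'y': q0 → q2
read 'y': q2 → q0
read 'y': q0 → q2
read 'y': q2 → q0
read 'y': q0 → q2
read 'x': q2 → q1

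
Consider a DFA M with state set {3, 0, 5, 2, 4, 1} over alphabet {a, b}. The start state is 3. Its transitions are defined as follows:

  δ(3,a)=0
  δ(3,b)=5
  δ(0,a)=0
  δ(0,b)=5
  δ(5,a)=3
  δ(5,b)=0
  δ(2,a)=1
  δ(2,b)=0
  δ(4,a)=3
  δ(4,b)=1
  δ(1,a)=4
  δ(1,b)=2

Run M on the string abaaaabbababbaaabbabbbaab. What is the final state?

Trace: 3 -a-> 0 -b-> 5 -a-> 3 -a-> 0 -a-> 0 -a-> 0 -b-> 5 -b-> 0 -a-> 0 -b-> 5 -a-> 3 -b-> 5 -b-> 0 -a-> 0 -a-> 0 -a-> 0 -b-> 5 -b-> 0 -a-> 0 -b-> 5 -b-> 0 -b-> 5 -a-> 3 -a-> 0 -b-> 5

5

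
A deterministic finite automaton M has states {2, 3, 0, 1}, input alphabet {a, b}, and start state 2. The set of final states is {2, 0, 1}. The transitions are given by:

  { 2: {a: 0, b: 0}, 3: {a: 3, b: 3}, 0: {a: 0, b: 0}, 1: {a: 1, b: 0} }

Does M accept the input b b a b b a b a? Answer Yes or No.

Yes

start at 2
read 'b': 2 → 0
read 'b': 0 → 0
read 'a': 0 → 0
read 'b': 0 → 0
read 'b': 0 → 0
read 'a': 0 → 0
read 'b': 0 → 0
read 'a': 0 → 0
End state 0 is accepting.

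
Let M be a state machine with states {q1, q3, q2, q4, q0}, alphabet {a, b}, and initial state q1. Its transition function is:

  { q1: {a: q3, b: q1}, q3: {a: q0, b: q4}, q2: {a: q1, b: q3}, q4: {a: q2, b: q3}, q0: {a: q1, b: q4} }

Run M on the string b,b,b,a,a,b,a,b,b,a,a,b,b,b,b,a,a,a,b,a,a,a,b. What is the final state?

start at q1
read 'b': q1 → q1
read 'b': q1 → q1
read 'b': q1 → q1
read 'a': q1 → q3
read 'a': q3 → q0
read 'b': q0 → q4
read 'a': q4 → q2
read 'b': q2 → q3
read 'b': q3 → q4
read 'a': q4 → q2
read 'a': q2 → q1
read 'b': q1 → q1
read 'b': q1 → q1
read 'b': q1 → q1
read 'b': q1 → q1
read 'a': q1 → q3
read 'a': q3 → q0
read 'a': q0 → q1
read 'b': q1 → q1
read 'a': q1 → q3
read 'a': q3 → q0
read 'a': q0 → q1
read 'b': q1 → q1

q1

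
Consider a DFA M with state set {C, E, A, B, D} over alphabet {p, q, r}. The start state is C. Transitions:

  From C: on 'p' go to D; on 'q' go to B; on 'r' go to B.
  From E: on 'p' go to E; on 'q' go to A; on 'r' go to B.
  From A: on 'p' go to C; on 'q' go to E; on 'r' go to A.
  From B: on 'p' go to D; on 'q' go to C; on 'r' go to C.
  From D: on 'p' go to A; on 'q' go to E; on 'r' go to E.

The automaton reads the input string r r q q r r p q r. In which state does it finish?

start at C
read 'r': C → B
read 'r': B → C
read 'q': C → B
read 'q': B → C
read 'r': C → B
read 'r': B → C
read 'p': C → D
read 'q': D → E
read 'r': E → B

B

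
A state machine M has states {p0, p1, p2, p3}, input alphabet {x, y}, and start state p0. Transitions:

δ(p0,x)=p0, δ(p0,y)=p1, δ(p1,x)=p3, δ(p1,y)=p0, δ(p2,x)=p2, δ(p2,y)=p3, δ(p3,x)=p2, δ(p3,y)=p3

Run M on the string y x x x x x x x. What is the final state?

p2

Trace: p0 -y-> p1 -x-> p3 -x-> p2 -x-> p2 -x-> p2 -x-> p2 -x-> p2 -x-> p2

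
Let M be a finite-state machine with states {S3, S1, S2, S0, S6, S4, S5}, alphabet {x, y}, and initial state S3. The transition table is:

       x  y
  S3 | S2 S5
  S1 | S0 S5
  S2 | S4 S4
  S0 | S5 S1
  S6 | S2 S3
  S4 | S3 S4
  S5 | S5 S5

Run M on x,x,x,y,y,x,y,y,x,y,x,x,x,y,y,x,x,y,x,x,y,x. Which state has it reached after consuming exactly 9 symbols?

S3 → S2 → S4 → S3 → S5 → S5 → S5 → S5 → S5 → S5
After 9 symbols: S5.

S5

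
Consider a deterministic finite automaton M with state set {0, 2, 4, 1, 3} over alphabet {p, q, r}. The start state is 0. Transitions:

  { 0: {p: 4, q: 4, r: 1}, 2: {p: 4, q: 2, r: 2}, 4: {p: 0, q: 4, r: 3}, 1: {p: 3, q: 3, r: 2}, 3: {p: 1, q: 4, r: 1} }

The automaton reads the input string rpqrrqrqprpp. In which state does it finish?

0

0 → 1 → 3 → 4 → 3 → 1 → 3 → 1 → 3 → 1 → 2 → 4 → 0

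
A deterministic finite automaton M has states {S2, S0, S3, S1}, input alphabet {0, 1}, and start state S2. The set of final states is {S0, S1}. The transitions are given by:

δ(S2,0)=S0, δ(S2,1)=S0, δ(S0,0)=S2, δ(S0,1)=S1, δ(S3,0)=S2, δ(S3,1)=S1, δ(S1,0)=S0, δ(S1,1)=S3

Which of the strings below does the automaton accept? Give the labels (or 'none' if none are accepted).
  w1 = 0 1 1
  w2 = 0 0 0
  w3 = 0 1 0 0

w2

w1: Trace: S2 -0-> S0 -1-> S1 -1-> S3  → end S3, rejected
w2: Trace: S2 -0-> S0 -0-> S2 -0-> S0  → end S0, accepted
w3: Trace: S2 -0-> S0 -1-> S1 -0-> S0 -0-> S2  → end S2, rejected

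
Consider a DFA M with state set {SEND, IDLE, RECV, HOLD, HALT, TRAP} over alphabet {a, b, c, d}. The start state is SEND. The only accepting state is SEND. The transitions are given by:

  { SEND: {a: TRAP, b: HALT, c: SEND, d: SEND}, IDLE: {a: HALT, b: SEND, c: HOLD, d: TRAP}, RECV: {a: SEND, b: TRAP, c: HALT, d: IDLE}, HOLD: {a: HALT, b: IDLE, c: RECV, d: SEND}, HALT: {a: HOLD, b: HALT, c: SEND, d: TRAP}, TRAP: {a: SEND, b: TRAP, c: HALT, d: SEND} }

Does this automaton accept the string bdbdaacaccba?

No

start at SEND
read 'b': SEND → HALT
read 'd': HALT → TRAP
read 'b': TRAP → TRAP
read 'd': TRAP → SEND
read 'a': SEND → TRAP
read 'a': TRAP → SEND
read 'c': SEND → SEND
read 'a': SEND → TRAP
read 'c': TRAP → HALT
read 'c': HALT → SEND
read 'b': SEND → HALT
read 'a': HALT → HOLD
End state HOLD is not accepting.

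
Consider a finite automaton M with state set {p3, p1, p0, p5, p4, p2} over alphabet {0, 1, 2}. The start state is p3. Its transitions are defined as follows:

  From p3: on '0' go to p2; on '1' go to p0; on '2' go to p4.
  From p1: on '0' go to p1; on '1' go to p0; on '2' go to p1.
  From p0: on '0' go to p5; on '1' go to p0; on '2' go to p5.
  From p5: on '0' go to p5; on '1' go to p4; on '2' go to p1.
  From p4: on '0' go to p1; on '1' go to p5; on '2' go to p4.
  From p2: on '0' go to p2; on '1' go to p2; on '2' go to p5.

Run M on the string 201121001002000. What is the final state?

start at p3
read '2': p3 → p4
read '0': p4 → p1
read '1': p1 → p0
read '1': p0 → p0
read '2': p0 → p5
read '1': p5 → p4
read '0': p4 → p1
read '0': p1 → p1
read '1': p1 → p0
read '0': p0 → p5
read '0': p5 → p5
read '2': p5 → p1
read '0': p1 → p1
read '0': p1 → p1
read '0': p1 → p1

p1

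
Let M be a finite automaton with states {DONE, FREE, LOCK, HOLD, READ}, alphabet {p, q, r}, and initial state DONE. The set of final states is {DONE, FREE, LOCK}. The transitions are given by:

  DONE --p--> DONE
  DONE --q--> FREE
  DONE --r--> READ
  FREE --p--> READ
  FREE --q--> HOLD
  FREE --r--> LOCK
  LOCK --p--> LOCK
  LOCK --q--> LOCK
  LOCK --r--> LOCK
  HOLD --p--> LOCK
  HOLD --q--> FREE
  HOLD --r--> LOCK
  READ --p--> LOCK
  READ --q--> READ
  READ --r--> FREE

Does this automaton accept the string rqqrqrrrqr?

Yes

DONE → READ → READ → READ → FREE → HOLD → LOCK → LOCK → LOCK → LOCK → LOCK
End state LOCK is accepting.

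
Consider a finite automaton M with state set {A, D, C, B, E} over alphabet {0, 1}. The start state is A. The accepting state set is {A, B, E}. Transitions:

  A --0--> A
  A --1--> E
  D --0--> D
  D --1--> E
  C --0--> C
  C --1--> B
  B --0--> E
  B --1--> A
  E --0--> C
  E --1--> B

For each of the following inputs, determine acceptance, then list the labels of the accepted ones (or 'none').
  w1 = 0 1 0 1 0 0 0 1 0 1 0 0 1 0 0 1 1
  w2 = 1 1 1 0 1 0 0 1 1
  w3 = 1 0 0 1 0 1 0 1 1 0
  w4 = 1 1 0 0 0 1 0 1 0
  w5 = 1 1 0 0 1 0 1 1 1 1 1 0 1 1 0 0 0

w1, w2, w3, w4

w1:
  start at A
  read '0': A → A
  read '1': A → E
  read '0': E → C
  read '1': C → B
  read '0': B → E
  read '0': E → C
  read '0': C → C
  read '1': C → B
  read '0': B → E
  read '1': E → B
  read '0': B → E
  read '0': E → C
  read '1': C → B
  read '0': B → E
  read '0': E → C
  read '1': C → B
  read '1': B → A
  end A, accepted
w2:
  start at A
  read '1': A → E
  read '1': E → B
  read '1': B → A
  read '0': A → A
  read '1': A → E
  read '0': E → C
  read '0': C → C
  read '1': C → B
  read '1': B → A
  end A, accepted
w3:
  start at A
  read '1': A → E
  read '0': E → C
  read '0': C → C
  read '1': C → B
  read '0': B → E
  read '1': E → B
  read '0': B → E
  read '1': E → B
  read '1': B → A
  read '0': A → A
  end A, accepted
w4:
  start at A
  read '1': A → E
  read '1': E → B
  read '0': B → E
  read '0': E → C
  read '0': C → C
  read '1': C → B
  read '0': B → E
  read '1': E → B
  read '0': B → E
  end E, accepted
w5:
  start at A
  read '1': A → E
  read '1': E → B
  read '0': B → E
  read '0': E → C
  read '1': C → B
  read '0': B → E
  read '1': E → B
  read '1': B → A
  read '1': A → E
  read '1': E → B
  read '1': B → A
  read '0': A → A
  read '1': A → E
  read '1': E → B
  read '0': B → E
  read '0': E → C
  read '0': C → C
  end C, rejected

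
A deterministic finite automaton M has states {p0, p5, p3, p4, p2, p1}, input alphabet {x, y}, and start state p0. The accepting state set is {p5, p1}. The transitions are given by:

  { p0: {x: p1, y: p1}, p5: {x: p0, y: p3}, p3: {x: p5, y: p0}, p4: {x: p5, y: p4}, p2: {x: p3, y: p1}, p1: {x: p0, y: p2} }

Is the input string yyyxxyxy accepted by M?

No

start at p0
read 'y': p0 → p1
read 'y': p1 → p2
read 'y': p2 → p1
read 'x': p1 → p0
read 'x': p0 → p1
read 'y': p1 → p2
read 'x': p2 → p3
read 'y': p3 → p0
End state p0 is not accepting.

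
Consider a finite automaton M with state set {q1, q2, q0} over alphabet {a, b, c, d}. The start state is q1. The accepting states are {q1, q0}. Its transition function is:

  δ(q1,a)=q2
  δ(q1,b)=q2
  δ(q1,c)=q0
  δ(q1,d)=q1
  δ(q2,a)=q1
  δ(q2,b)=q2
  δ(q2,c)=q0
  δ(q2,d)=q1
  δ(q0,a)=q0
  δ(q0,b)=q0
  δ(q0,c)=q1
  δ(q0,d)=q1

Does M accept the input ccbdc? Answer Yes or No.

q1 → q0 → q1 → q2 → q1 → q0
End state q0 is accepting.

Yes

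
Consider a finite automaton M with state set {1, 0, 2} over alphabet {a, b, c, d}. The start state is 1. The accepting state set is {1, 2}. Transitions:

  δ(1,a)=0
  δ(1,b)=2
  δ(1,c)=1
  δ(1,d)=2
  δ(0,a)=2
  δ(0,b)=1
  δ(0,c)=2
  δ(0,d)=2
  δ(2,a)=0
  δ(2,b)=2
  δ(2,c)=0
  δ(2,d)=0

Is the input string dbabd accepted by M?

start at 1
read 'd': 1 → 2
read 'b': 2 → 2
read 'a': 2 → 0
read 'b': 0 → 1
read 'd': 1 → 2
End state 2 is accepting.

Yes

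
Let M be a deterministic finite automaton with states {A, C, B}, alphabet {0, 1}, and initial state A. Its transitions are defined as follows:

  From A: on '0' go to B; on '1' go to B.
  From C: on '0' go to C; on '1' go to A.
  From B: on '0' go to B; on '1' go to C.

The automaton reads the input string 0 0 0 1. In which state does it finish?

A → B → B → B → C

C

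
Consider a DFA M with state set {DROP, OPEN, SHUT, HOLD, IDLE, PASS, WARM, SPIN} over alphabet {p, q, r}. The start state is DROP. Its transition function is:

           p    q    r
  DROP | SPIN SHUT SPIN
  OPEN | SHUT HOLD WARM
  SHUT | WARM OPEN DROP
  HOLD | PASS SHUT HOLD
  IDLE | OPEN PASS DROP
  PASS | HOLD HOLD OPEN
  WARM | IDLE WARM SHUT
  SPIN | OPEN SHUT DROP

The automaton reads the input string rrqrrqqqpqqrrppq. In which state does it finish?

OPEN

DROP → SPIN → DROP → SHUT → DROP → SPIN → SHUT → OPEN → HOLD → PASS → HOLD → SHUT → DROP → SPIN → OPEN → SHUT → OPEN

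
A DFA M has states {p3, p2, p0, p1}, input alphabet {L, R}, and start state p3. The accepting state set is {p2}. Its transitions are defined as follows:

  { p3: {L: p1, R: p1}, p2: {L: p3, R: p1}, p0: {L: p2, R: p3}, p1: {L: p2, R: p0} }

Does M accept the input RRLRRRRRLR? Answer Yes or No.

p3 → p1 → p0 → p2 → p1 → p0 → p3 → p1 → p0 → p2 → p1
End state p1 is not accepting.

No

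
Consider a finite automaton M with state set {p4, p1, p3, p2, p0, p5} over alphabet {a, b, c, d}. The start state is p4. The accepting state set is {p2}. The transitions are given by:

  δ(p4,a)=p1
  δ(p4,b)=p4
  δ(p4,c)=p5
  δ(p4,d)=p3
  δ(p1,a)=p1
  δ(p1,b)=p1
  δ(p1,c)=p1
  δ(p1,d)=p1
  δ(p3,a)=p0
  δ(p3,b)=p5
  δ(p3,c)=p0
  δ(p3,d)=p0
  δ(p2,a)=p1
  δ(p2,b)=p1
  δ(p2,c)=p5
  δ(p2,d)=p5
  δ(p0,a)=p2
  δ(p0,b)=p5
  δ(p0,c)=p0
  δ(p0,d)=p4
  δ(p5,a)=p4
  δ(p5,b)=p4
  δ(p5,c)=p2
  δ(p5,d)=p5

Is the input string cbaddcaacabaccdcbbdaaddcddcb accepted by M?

No

p4 → p5 → p4 → p1 → p1 → p1 → p1 → p1 → p1 → p1 → p1 → p1 → p1 → p1 → p1 → p1 → p1 → p1 → p1 → p1 → p1 → p1 → p1 → p1 → p1 → p1 → p1 → p1 → p1
End state p1 is not accepting.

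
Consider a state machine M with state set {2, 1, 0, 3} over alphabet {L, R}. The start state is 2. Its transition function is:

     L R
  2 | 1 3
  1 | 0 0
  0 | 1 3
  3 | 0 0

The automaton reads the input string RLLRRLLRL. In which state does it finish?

1

2 → 3 → 0 → 1 → 0 → 3 → 0 → 1 → 0 → 1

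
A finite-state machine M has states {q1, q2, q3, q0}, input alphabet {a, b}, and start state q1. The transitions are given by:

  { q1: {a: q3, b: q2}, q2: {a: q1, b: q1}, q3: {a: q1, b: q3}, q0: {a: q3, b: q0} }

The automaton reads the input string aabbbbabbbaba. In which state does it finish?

Trace: q1 -a-> q3 -a-> q1 -b-> q2 -b-> q1 -b-> q2 -b-> q1 -a-> q3 -b-> q3 -b-> q3 -b-> q3 -a-> q1 -b-> q2 -a-> q1

q1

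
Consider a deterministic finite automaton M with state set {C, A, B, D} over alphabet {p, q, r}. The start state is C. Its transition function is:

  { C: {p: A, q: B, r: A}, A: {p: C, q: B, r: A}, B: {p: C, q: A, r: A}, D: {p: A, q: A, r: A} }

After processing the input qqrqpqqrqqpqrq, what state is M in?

C → B → A → A → B → C → B → A → A → B → A → C → B → A → B

B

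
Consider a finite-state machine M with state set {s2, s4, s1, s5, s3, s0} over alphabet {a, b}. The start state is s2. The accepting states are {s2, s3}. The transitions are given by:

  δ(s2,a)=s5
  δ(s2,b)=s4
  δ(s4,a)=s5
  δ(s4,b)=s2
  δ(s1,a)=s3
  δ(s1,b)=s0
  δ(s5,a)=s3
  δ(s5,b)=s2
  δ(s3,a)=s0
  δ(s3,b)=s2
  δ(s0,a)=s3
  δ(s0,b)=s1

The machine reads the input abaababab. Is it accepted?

Yes

s2 → s5 → s2 → s5 → s3 → s2 → s5 → s2 → s5 → s2
End state s2 is accepting.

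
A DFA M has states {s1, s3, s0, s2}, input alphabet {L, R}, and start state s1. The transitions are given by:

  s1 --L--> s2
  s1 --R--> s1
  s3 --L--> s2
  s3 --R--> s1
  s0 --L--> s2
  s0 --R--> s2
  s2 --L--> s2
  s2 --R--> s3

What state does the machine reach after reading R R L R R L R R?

s1 → s1 → s1 → s2 → s3 → s1 → s2 → s3 → s1

s1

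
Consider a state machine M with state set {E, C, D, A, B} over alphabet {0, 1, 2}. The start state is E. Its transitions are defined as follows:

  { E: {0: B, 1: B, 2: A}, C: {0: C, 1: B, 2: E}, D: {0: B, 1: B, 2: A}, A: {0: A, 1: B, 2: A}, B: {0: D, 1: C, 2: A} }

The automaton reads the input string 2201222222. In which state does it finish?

E → A → A → A → B → A → A → A → A → A → A

A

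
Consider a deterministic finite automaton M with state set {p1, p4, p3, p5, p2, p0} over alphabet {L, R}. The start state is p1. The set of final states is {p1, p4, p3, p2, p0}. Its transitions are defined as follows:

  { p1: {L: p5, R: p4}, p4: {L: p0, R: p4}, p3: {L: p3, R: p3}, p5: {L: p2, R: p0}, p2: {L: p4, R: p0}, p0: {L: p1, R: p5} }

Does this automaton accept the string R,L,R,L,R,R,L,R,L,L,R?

p1 → p4 → p0 → p5 → p2 → p0 → p5 → p2 → p0 → p1 → p5 → p0
End state p0 is accepting.

Yes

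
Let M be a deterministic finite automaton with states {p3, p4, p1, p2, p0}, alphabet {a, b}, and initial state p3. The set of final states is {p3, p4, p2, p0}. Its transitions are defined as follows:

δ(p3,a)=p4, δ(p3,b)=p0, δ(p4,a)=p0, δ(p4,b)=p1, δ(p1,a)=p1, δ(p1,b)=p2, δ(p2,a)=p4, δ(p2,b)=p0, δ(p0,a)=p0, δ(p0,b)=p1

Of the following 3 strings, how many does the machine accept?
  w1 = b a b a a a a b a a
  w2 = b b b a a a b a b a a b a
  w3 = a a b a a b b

w1: Trace: p3 -b-> p0 -a-> p0 -b-> p1 -a-> p1 -a-> p1 -a-> p1 -a-> p1 -b-> p2 -a-> p4 -a-> p0  → end p0, accepted
w2: Trace: p3 -b-> p0 -b-> p1 -b-> p2 -a-> p4 -a-> p0 -a-> p0 -b-> p1 -a-> p1 -b-> p2 -a-> p4 -a-> p0 -b-> p1 -a-> p1  → end p1, rejected
w3: Trace: p3 -a-> p4 -a-> p0 -b-> p1 -a-> p1 -a-> p1 -b-> p2 -b-> p0  → end p0, accepted

2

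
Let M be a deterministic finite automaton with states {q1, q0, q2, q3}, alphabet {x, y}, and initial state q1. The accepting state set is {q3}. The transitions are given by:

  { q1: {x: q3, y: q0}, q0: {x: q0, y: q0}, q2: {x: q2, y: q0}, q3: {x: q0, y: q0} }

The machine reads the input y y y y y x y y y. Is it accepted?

No

q1 → q0 → q0 → q0 → q0 → q0 → q0 → q0 → q0 → q0
End state q0 is not accepting.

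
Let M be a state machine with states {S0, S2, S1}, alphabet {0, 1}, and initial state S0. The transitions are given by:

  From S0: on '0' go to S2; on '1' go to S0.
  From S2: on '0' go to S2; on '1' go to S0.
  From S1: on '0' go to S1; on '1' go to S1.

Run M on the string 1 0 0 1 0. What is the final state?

S0 → S0 → S2 → S2 → S0 → S2

S2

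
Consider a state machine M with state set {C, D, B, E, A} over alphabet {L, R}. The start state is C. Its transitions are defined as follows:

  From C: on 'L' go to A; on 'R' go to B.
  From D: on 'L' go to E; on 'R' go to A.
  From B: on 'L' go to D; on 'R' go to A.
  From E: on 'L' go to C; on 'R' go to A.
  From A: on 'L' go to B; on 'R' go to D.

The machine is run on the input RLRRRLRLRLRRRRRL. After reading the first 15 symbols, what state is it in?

C → B → D → A → D → A → B → A → B → A → B → A → D → A → D → A
After 15 symbols: A.

A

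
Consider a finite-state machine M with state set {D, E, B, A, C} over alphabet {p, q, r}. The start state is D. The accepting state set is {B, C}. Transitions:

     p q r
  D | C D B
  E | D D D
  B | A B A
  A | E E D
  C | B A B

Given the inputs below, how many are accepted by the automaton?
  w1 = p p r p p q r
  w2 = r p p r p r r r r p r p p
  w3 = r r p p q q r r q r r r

2

w1: D → C → B → A → E → D → D → B  → end B, accepted
w2: D → B → A → E → D → C → B → A → D → B → A → D → C → B  → end B, accepted
w3: D → B → A → E → D → D → D → B → A → E → D → B → A  → end A, rejected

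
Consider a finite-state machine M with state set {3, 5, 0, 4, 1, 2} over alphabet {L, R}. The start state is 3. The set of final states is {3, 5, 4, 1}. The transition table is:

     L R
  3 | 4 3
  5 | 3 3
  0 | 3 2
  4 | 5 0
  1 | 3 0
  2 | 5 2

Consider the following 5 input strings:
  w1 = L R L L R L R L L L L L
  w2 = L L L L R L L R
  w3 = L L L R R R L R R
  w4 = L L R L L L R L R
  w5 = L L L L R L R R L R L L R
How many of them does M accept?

1

w1: Trace: 3 -L-> 4 -R-> 0 -L-> 3 -L-> 4 -R-> 0 -L-> 3 -R-> 3 -L-> 4 -L-> 5 -L-> 3 -L-> 4 -L-> 5  → end 5, accepted
w2: Trace: 3 -L-> 4 -L-> 5 -L-> 3 -L-> 4 -R-> 0 -L-> 3 -L-> 4 -R-> 0  → end 0, rejected
w3: Trace: 3 -L-> 4 -L-> 5 -L-> 3 -R-> 3 -R-> 3 -R-> 3 -L-> 4 -R-> 0 -R-> 2  → end 2, rejected
w4: Trace: 3 -L-> 4 -L-> 5 -R-> 3 -L-> 4 -L-> 5 -L-> 3 -R-> 3 -L-> 4 -R-> 0  → end 0, rejected
w5: Trace: 3 -L-> 4 -L-> 5 -L-> 3 -L-> 4 -R-> 0 -L-> 3 -R-> 3 -R-> 3 -L-> 4 -R-> 0 -L-> 3 -L-> 4 -R-> 0  → end 0, rejected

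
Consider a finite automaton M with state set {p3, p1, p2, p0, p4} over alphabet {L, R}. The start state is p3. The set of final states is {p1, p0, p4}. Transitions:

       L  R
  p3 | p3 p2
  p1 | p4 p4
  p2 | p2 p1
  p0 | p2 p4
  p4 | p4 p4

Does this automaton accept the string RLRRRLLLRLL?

Yes

p3 → p2 → p2 → p1 → p4 → p4 → p4 → p4 → p4 → p4 → p4 → p4
End state p4 is accepting.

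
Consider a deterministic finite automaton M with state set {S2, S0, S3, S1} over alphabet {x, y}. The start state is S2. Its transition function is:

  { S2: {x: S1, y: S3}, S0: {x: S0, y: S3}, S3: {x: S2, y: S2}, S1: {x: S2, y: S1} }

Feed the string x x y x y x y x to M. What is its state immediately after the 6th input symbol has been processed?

S2

Trace: S2 -x-> S1 -x-> S2 -y-> S3 -x-> S2 -y-> S3 -x-> S2
After 6 symbols: S2.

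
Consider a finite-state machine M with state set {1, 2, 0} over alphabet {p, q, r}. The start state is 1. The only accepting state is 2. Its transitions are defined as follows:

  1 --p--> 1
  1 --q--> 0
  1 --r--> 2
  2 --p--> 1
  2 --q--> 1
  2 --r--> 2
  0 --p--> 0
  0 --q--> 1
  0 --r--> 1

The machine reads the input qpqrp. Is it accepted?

start at 1
read 'q': 1 → 0
read 'p': 0 → 0
read 'q': 0 → 1
read 'r': 1 → 2
read 'p': 2 → 1
End state 1 is not accepting.

No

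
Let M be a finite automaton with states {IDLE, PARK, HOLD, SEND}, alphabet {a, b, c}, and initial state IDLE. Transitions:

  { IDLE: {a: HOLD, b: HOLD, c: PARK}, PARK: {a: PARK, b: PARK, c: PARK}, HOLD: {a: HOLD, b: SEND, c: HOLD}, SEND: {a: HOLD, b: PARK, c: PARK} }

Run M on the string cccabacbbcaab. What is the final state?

Trace: IDLE -c-> PARK -c-> PARK -c-> PARK -a-> PARK -b-> PARK -a-> PARK -c-> PARK -b-> PARK -b-> PARK -c-> PARK -a-> PARK -a-> PARK -b-> PARK

PARK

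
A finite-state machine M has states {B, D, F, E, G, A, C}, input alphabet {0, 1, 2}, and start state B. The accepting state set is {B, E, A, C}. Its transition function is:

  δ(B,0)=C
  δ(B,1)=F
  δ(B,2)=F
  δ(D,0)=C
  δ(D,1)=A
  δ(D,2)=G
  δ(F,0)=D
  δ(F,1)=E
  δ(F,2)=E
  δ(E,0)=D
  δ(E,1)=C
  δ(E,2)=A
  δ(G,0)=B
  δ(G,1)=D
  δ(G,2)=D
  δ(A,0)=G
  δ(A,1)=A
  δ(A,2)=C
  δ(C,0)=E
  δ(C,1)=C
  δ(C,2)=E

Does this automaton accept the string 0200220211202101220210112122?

Trace: B -0-> C -2-> E -0-> D -0-> C -2-> E -2-> A -0-> G -2-> D -1-> A -1-> A -2-> C -0-> E -2-> A -1-> A -0-> G -1-> D -2-> G -2-> D -0-> C -2-> E -1-> C -0-> E -1-> C -1-> C -2-> E -1-> C -2-> E -2-> A
End state A is accepting.

Yes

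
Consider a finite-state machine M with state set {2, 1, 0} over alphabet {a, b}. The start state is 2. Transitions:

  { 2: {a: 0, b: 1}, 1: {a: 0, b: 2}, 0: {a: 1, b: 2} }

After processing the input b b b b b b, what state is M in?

start at 2
read 'b': 2 → 1
read 'b': 1 → 2
read 'b': 2 → 1
read 'b': 1 → 2
read 'b': 2 → 1
read 'b': 1 → 2

2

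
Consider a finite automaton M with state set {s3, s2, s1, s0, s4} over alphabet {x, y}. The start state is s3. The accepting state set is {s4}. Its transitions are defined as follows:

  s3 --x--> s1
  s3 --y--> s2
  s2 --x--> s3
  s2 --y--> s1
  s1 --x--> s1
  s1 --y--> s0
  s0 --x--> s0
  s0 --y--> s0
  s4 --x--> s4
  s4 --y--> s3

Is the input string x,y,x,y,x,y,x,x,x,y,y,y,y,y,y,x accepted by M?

s3 → s1 → s0 → s0 → s0 → s0 → s0 → s0 → s0 → s0 → s0 → s0 → s0 → s0 → s0 → s0 → s0
End state s0 is not accepting.

No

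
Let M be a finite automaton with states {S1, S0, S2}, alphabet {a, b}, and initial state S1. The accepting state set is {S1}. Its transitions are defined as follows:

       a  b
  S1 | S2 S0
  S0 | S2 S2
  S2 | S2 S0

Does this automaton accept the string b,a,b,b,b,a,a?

No

S1 → S0 → S2 → S0 → S2 → S0 → S2 → S2
End state S2 is not accepting.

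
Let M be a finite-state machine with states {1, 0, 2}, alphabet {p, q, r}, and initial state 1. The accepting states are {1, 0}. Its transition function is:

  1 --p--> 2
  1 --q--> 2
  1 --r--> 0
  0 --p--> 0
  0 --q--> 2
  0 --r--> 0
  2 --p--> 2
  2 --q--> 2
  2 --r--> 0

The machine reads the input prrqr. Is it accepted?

1 → 2 → 0 → 0 → 2 → 0
End state 0 is accepting.

Yes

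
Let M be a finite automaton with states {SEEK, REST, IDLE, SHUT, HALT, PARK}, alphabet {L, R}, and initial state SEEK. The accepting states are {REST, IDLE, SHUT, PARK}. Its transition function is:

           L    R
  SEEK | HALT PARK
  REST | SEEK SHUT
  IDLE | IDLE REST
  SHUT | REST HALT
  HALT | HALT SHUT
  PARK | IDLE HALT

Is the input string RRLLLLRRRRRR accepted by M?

SEEK → PARK → HALT → HALT → HALT → HALT → HALT → SHUT → HALT → SHUT → HALT → SHUT → HALT
End state HALT is not accepting.

No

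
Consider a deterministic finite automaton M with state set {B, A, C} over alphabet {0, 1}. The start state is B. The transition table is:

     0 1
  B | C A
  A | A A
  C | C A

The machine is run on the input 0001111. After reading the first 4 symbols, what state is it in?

start at B
read '0': B → C
read '0': C → C
read '0': C → C
read '1': C → A
After 4 symbols: A.

A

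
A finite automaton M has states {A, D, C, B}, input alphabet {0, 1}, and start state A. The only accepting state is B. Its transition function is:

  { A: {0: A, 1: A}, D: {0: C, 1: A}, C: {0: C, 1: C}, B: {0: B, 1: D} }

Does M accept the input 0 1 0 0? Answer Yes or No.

No

start at A
read '0': A → A
read '1': A → A
read '0': A → A
read '0': A → A
End state A is not accepting.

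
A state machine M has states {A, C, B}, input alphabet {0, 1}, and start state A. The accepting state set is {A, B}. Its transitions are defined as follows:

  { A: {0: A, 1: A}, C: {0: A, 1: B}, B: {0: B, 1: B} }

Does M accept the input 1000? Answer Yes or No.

Yes

start at A
read '1': A → A
read '0': A → A
read '0': A → A
read '0': A → A
End state A is accepting.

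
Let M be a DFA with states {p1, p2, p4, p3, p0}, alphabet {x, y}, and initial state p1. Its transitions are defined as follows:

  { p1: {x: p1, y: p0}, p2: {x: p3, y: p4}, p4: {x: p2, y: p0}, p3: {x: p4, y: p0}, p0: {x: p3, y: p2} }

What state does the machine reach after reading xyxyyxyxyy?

p2

p1 → p1 → p0 → p3 → p0 → p2 → p3 → p0 → p3 → p0 → p2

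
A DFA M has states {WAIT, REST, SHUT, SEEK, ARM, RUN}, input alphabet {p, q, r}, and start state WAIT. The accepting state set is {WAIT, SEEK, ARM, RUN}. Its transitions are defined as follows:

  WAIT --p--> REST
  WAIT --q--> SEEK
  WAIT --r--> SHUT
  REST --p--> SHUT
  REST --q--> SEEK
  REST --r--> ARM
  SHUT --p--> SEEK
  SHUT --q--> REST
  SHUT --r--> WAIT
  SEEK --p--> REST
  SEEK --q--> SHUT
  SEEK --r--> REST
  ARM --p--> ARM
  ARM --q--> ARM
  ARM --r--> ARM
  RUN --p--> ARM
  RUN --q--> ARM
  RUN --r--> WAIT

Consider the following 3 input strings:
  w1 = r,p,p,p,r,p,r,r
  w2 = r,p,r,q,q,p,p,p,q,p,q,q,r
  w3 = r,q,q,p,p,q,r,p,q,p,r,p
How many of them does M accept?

2

w1:
  start at WAIT
  read 'r': WAIT → SHUT
  read 'p': SHUT → SEEK
  read 'p': SEEK → REST
  read 'p': REST → SHUT
  read 'r': SHUT → WAIT
  read 'p': WAIT → REST
  read 'r': REST → ARM
  read 'r': ARM → ARM
  end ARM, accepted
w2:
  start at WAIT
  read 'r': WAIT → SHUT
  read 'p': SHUT → SEEK
  read 'r': SEEK → REST
  read 'q': REST → SEEK
  read 'q': SEEK → SHUT
  read 'p': SHUT → SEEK
  read 'p': SEEK → REST
  read 'p': REST → SHUT
  read 'q': SHUT → REST
  read 'p': REST → SHUT
  read 'q': SHUT → REST
  read 'q': REST → SEEK
  read 'r': SEEK → REST
  end REST, rejected
w3:
  start at WAIT
  read 'r': WAIT → SHUT
  read 'q': SHUT → REST
  read 'q': REST → SEEK
  read 'p': SEEK → REST
  read 'p': REST → SHUT
  read 'q': SHUT → REST
  read 'r': REST → ARM
  read 'p': ARM → ARM
  read 'q': ARM → ARM
  read 'p': ARM → ARM
  read 'r': ARM → ARM
  read 'p': ARM → ARM
  end ARM, accepted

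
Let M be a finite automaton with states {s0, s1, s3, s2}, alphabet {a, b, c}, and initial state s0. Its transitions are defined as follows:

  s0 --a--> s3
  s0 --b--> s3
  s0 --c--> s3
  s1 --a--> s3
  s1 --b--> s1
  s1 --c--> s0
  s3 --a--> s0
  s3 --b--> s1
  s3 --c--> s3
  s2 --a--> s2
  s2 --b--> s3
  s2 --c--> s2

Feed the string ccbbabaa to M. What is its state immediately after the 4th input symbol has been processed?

Trace: s0 -c-> s3 -c-> s3 -b-> s1 -b-> s1
After 4 symbols: s1.

s1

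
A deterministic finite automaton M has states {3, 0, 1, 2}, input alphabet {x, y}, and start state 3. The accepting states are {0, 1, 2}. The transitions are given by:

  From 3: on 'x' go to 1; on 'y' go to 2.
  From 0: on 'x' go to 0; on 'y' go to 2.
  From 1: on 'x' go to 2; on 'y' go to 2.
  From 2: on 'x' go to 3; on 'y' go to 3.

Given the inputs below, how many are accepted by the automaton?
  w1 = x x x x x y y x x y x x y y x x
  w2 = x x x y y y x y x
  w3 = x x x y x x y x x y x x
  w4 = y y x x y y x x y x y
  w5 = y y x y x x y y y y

3

w1:
  start at 3
  read 'x': 3 → 1
  read 'x': 1 → 2
  read 'x': 2 → 3
  read 'x': 3 → 1
  read 'x': 1 → 2
  read 'y': 2 → 3
  read 'y': 3 → 2
  read 'x': 2 → 3
  read 'x': 3 → 1
  read 'y': 1 → 2
  read 'x': 2 → 3
  read 'x': 3 → 1
  read 'y': 1 → 2
  read 'y': 2 → 3
  read 'x': 3 → 1
  read 'x': 1 → 2
  end 2, accepted
w2:
  start at 3
  read 'x': 3 → 1
  read 'x': 1 → 2
  read 'x': 2 → 3
  read 'y': 3 → 2
  read 'y': 2 → 3
  read 'y': 3 → 2
  read 'x': 2 → 3
  read 'y': 3 → 2
  read 'x': 2 → 3
  end 3, rejected
w3:
  start at 3
  read 'x': 3 → 1
  read 'x': 1 → 2
  read 'x': 2 → 3
  read 'y': 3 → 2
  read 'x': 2 → 3
  read 'x': 3 → 1
  read 'y': 1 → 2
  read 'x': 2 → 3
  read 'x': 3 → 1
  read 'y': 1 → 2
  read 'x': 2 → 3
  read 'x': 3 → 1
  end 1, accepted
w4:
  start at 3
  read 'y': 3 → 2
  read 'y': 2 → 3
  read 'x': 3 → 1
  read 'x': 1 → 2
  read 'y': 2 → 3
  read 'y': 3 → 2
  read 'x': 2 → 3
  read 'x': 3 → 1
  read 'y': 1 → 2
  read 'x': 2 → 3
  read 'y': 3 → 2
  end 2, accepted
w5:
  start at 3
  read 'y': 3 → 2
  read 'y': 2 → 3
  read 'x': 3 → 1
  read 'y': 1 → 2
  read 'x': 2 → 3
  read 'x': 3 → 1
  read 'y': 1 → 2
  read 'y': 2 → 3
  read 'y': 3 → 2
  read 'y': 2 → 3
  end 3, rejected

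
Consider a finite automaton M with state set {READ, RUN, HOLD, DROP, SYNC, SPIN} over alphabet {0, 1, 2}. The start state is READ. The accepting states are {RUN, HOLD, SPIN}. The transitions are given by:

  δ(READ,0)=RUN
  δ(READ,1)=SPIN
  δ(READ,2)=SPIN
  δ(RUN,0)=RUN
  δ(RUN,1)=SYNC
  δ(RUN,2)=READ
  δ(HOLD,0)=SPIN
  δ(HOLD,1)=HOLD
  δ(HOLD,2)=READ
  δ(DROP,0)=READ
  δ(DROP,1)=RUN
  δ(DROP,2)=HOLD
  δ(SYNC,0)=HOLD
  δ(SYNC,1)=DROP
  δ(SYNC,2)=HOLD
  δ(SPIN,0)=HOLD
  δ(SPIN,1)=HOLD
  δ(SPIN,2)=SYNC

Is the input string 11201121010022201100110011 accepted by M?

Trace: READ -1-> SPIN -1-> HOLD -2-> READ -0-> RUN -1-> SYNC -1-> DROP -2-> HOLD -1-> HOLD -0-> SPIN -1-> HOLD -0-> SPIN -0-> HOLD -2-> READ -2-> SPIN -2-> SYNC -0-> HOLD -1-> HOLD -1-> HOLD -0-> SPIN -0-> HOLD -1-> HOLD -1-> HOLD -0-> SPIN -0-> HOLD -1-> HOLD -1-> HOLD
End state HOLD is accepting.

Yes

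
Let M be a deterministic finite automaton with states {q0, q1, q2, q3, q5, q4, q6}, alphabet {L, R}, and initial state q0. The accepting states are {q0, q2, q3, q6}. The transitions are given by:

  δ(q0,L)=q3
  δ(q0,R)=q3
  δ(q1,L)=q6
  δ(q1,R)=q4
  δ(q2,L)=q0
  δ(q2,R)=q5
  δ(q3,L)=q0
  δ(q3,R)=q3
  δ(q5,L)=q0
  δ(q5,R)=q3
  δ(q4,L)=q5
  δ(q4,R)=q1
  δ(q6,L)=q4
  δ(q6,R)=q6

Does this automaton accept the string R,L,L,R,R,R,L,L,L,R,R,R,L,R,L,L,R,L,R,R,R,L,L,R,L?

q0 → q3 → q0 → q3 → q3 → q3 → q3 → q0 → q3 → q0 → q3 → q3 → q3 → q0 → q3 → q0 → q3 → q3 → q0 → q3 → q3 → q3 → q0 → q3 → q3 → q0
End state q0 is accepting.

Yes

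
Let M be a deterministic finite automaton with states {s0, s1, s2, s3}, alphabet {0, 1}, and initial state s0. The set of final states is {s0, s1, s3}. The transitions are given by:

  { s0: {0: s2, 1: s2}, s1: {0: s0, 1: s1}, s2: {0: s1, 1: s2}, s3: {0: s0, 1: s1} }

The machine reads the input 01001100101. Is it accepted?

Yes

s0 → s2 → s2 → s1 → s0 → s2 → s2 → s1 → s0 → s2 → s1 → s1
End state s1 is accepting.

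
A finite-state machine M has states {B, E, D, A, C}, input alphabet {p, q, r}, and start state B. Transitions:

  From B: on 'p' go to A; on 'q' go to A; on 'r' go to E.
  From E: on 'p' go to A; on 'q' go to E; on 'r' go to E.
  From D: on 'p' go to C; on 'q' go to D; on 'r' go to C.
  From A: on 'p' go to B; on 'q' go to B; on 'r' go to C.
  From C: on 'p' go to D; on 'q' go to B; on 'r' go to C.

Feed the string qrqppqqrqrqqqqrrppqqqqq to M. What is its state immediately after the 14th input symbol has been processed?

Trace: B -q-> A -r-> C -q-> B -p-> A -p-> B -q-> A -q-> B -r-> E -q-> E -r-> E -q-> E -q-> E -q-> E -q-> E
After 14 symbols: E.

E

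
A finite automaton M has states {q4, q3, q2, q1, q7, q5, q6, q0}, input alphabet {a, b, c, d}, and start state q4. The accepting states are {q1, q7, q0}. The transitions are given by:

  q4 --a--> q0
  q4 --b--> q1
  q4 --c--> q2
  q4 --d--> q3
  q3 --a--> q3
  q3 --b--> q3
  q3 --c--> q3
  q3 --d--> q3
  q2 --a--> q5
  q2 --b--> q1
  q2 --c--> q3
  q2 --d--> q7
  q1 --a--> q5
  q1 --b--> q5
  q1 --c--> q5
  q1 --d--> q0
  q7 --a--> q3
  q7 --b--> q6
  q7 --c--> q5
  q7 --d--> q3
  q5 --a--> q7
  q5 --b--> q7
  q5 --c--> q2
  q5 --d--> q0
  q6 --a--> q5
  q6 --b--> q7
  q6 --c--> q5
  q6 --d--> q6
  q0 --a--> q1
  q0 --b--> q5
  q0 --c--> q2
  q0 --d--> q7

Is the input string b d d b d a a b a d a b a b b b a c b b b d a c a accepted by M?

Trace: q4 -b-> q1 -d-> q0 -d-> q7 -b-> q6 -d-> q6 -a-> q5 -a-> q7 -b-> q6 -a-> q5 -d-> q0 -a-> q1 -b-> q5 -a-> q7 -b-> q6 -b-> q7 -b-> q6 -a-> q5 -c-> q2 -b-> q1 -b-> q5 -b-> q7 -d-> q3 -a-> q3 -c-> q3 -a-> q3
End state q3 is not accepting.

No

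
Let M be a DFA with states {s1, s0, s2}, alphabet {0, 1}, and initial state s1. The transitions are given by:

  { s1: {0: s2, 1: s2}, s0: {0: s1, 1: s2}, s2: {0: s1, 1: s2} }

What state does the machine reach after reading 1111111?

start at s1
read '1': s1 → s2
read '1': s2 → s2
read '1': s2 → s2
read '1': s2 → s2
read '1': s2 → s2
read '1': s2 → s2
read '1': s2 → s2

s2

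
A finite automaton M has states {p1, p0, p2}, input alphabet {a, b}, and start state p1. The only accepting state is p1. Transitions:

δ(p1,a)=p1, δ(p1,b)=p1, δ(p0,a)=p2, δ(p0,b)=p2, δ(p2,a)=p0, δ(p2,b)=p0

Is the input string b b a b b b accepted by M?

Yes

p1 → p1 → p1 → p1 → p1 → p1 → p1
End state p1 is accepting.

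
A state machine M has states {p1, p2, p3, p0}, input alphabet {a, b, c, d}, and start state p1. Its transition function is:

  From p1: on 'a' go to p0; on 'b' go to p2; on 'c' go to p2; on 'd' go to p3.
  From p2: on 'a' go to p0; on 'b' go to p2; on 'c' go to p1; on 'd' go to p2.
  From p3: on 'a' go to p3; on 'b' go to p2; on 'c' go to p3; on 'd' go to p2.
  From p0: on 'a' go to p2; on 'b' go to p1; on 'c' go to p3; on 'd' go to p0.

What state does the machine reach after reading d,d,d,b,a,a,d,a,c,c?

p1 → p3 → p2 → p2 → p2 → p0 → p2 → p2 → p0 → p3 → p3

p3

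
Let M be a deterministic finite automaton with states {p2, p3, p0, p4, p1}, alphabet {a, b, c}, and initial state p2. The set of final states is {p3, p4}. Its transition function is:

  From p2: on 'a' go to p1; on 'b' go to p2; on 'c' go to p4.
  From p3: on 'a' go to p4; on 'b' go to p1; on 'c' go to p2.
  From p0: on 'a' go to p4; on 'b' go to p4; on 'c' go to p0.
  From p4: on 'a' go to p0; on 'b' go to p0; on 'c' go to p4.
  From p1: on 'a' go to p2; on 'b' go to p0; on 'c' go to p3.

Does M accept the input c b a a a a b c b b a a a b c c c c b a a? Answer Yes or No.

start at p2
read 'c': p2 → p4
read 'b': p4 → p0
read 'a': p0 → p4
read 'a': p4 → p0
read 'a': p0 → p4
read 'a': p4 → p0
read 'b': p0 → p4
read 'c': p4 → p4
read 'b': p4 → p0
read 'b': p0 → p4
read 'a': p4 → p0
read 'a': p0 → p4
read 'a': p4 → p0
read 'b': p0 → p4
read 'c': p4 → p4
read 'c': p4 → p4
read 'c': p4 → p4
read 'c': p4 → p4
read 'b': p4 → p0
read 'a': p0 → p4
read 'a': p4 → p0
End state p0 is not accepting.

No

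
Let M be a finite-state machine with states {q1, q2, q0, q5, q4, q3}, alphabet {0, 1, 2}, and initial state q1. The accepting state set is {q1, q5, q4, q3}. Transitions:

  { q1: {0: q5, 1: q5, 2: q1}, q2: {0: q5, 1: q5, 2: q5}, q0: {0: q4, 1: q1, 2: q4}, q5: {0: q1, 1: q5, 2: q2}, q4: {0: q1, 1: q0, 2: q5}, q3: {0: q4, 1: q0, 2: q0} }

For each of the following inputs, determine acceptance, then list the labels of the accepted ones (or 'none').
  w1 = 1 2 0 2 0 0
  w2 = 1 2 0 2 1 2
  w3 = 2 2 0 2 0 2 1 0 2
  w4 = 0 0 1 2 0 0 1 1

w1, w3, w4

w1: q1 → q5 → q2 → q5 → q2 → q5 → q1  → end q1, accepted
w2: q1 → q5 → q2 → q5 → q2 → q5 → q2  → end q2, rejected
w3: q1 → q1 → q1 → q5 → q2 → q5 → q2 → q5 → q1 → q1  → end q1, accepted
w4: q1 → q5 → q1 → q5 → q2 → q5 → q1 → q5 → q5  → end q5, accepted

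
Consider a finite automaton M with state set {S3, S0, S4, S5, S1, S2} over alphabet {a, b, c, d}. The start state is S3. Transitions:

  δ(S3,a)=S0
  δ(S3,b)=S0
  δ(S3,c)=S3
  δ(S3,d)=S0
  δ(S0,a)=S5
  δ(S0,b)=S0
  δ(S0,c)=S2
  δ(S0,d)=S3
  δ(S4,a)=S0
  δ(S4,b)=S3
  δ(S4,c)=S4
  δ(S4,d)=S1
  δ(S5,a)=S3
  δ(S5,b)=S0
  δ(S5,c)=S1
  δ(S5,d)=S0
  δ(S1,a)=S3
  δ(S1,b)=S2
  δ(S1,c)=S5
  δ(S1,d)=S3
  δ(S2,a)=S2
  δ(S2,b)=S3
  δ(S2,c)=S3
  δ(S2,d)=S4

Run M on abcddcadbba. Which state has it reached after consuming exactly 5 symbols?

Trace: S3 -a-> S0 -b-> S0 -c-> S2 -d-> S4 -d-> S1
After 5 symbols: S1.

S1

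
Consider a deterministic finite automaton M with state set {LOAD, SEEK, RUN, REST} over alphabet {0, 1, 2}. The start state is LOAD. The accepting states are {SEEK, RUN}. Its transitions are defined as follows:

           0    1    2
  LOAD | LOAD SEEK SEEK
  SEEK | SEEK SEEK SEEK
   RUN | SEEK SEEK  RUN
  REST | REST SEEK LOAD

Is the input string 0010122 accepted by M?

LOAD → LOAD → LOAD → SEEK → SEEK → SEEK → SEEK → SEEK
End state SEEK is accepting.

Yes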